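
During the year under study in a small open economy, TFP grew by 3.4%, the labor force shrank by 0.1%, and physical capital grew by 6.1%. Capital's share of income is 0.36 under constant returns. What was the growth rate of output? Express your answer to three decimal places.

Labor's share = 1 − 0.36 = 0.64.
Physical capital: 0.36 × 6.1 = 2.196 pp.
The labor force: 0.64 × (-0.1) = -0.064 pp.
Output growth = 3.4 + 2.132 = 5.532%.

Output grew 5.532%.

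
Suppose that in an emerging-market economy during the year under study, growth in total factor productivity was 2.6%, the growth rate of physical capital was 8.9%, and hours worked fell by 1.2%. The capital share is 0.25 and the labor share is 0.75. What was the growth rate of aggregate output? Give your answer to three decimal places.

Labor's share = 1 − 0.25 = 0.75.
Physical capital: 0.25 × 8.9 = 2.225 pp.
Hours worked: 0.75 × (-1.2) = -0.9 pp.
Output growth = 2.6 + 1.325 = 3.925%.

3.925%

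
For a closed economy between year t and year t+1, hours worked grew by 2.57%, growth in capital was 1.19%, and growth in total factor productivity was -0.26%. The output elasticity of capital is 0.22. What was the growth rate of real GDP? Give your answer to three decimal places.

2.006%

Labor's share = 1 − 0.22 = 0.78.
Capital: 0.22 × 1.19 = 0.2618 pp.
Hours worked: 0.78 × 2.57 = 2.0046 pp.
Output growth = -0.26 + 2.2664 = 2.0064%.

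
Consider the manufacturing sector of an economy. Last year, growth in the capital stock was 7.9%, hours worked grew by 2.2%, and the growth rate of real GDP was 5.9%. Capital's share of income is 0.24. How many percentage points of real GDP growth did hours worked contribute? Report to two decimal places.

1.67 pp

Labor's share = 1 − 0.24 = 0.76.
Contribution = share × growth = 0.76 × 2.2 = 1.672 pp.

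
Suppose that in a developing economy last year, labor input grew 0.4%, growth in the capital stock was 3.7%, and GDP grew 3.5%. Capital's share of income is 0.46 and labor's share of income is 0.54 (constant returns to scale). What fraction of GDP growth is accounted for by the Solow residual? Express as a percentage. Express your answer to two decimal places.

The Solow residual accounted for 45.20% of growth.

Labor's share = 1 − 0.46 = 0.54.
The capital stock: 0.46 × 3.7 = 1.702 pp.
Labor input: 0.54 × 0.4 = 0.216 pp.
TFP growth = 3.5 − 1.918 = 1.582%.
TFP share of growth = 1.582 / 3.5 × 100 = 45.2%.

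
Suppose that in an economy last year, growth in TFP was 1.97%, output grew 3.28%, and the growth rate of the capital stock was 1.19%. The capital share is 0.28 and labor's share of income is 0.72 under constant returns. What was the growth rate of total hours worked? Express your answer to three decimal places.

Labor's share = 1 − 0.28 = 0.72.
gY = gA + 0.28×1.19 + 0.72×g.
0.72×g = 3.28 − 1.97 − 0.3332 = 0.9768.
g = 0.9768 / 0.72 = 1.35667%.

Total hours worked grew 1.357%.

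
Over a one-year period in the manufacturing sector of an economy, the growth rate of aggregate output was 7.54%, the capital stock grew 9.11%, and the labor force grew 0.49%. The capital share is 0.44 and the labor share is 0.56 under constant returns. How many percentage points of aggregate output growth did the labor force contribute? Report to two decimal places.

0.27 percentage points

Labor's share = 1 − 0.44 = 0.56.
Contribution = share × growth = 0.56 × 0.49 = 0.2744 pp.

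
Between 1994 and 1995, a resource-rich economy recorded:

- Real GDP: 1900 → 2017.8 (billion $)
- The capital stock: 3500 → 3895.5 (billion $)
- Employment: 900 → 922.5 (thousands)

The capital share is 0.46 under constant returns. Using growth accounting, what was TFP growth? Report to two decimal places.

-0.35%

Real GDP growth = (2017.8 − 1900) / 1900 = 6.2%.
The capital stock growth = (3895.5 − 3500) / 3500 = 11.3%.
Employment growth = (922.5 − 900) / 900 = 2.5%.
Labor's share = 1 − 0.46 = 0.54.
The capital stock: 0.46 × 11.3 = 5.198 pp.
Employment: 0.54 × 2.5 = 1.35 pp.
TFP growth = 6.2 − 6.548 = -0.348%.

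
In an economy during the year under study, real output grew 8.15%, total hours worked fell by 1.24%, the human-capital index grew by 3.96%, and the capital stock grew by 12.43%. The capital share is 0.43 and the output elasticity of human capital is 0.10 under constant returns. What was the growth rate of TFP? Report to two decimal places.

2.99%

Labor's share = 1 − 0.43 − 0.1 = 0.47.
The capital stock: 0.43 × 12.43 = 5.3449 pp.
The human-capital index: 0.1 × 3.96 = 0.396 pp.
Total hours worked: 0.47 × (-1.24) = -0.5828 pp.
TFP growth = 8.15 − 5.1581 = 2.9919%.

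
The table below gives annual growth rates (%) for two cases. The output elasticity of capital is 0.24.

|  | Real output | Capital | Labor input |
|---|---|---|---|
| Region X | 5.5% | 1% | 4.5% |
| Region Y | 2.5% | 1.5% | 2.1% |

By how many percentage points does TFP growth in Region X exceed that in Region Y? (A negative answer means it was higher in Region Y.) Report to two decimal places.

1.30 percentage points

Labor's share = 1 − 0.24 = 0.76.
Region X: TFP = 5.5 − 0.24 − 3.42 = 1.84%.
Region Y: TFP = 2.5 − 0.36 − 1.596 = 0.544%.
Difference = 1.84 − (0.544) = 1.296 pp.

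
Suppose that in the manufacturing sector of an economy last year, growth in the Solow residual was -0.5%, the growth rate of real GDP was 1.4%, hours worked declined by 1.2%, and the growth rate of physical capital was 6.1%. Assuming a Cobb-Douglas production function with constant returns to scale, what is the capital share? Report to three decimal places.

The capital share is 0.425.

gY = gA + α·gK + (1−α)·gL, so gY − gA − gL = α(gK − gL).
1.4 + 0.5 + 1.2 = α × (6.1 − (-1.2)).
3.1 = 7.3 α, so α = 0.42466.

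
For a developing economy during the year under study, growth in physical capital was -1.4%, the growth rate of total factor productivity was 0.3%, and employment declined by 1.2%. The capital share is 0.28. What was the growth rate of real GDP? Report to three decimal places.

Labor's share = 1 − 0.28 = 0.72.
Physical capital: 0.28 × (-1.4) = -0.392 pp.
Employment: 0.72 × (-1.2) = -0.864 pp.
Output growth = 0.3 + (-1.256) = -0.956%.

-0.956%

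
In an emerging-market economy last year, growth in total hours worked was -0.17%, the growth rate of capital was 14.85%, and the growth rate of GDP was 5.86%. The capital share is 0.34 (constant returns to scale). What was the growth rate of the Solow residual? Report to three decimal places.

0.923%

Labor's share = 1 − 0.34 = 0.66.
Capital: 0.34 × 14.85 = 5.049 pp.
Total hours worked: 0.66 × (-0.17) = -0.1122 pp.
TFP growth = 5.86 − 4.9368 = 0.9232%.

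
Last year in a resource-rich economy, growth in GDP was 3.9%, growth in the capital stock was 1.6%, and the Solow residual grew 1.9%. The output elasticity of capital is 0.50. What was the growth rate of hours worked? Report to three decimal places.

2.400%

Labor's share = 1 − 0.5 = 0.5.
gY = gA + 0.5×1.6 + 0.5×g.
0.5×g = 3.9 − 1.9 − 0.8 = 1.2.
g = 1.2 / 0.5 = 2.4%.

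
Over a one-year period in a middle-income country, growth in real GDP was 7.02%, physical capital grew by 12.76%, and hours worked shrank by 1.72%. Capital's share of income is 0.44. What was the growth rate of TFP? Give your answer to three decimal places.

Labor's share = 1 − 0.44 = 0.56.
Physical capital: 0.44 × 12.76 = 5.6144 pp.
Hours worked: 0.56 × (-1.72) = -0.9632 pp.
TFP growth = 7.02 − 4.6512 = 2.3688%.

2.369%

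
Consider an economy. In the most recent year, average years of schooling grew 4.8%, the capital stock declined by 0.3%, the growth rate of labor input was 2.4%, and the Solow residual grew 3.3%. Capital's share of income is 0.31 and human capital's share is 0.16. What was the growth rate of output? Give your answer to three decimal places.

5.247%

Labor's share = 1 − 0.31 − 0.16 = 0.53.
The capital stock: 0.31 × (-0.3) = -0.093 pp.
Average years of schooling: 0.16 × 4.8 = 0.768 pp.
Labor input: 0.53 × 2.4 = 1.272 pp.
Output growth = 3.3 + 1.947 = 5.247%.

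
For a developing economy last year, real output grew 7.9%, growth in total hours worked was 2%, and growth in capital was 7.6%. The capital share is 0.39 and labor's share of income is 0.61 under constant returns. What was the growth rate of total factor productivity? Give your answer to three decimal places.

3.716%

Labor's share = 1 − 0.39 = 0.61.
Capital: 0.39 × 7.6 = 2.964 pp.
Total hours worked: 0.61 × 2 = 1.22 pp.
TFP growth = 7.9 − 4.184 = 3.716%.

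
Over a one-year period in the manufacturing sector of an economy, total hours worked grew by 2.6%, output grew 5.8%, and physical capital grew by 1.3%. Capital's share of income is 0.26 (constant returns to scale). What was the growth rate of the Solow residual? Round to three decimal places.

Labor's share = 1 − 0.26 = 0.74.
Physical capital: 0.26 × 1.3 = 0.338 pp.
Total hours worked: 0.74 × 2.6 = 1.924 pp.
TFP growth = 5.8 − 2.262 = 3.538%.

3.538%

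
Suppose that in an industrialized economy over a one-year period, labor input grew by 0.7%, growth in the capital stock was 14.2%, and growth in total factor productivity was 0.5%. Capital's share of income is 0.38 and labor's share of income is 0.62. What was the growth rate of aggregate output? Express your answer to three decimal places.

Aggregate output grew 6.330%.

Labor's share = 1 − 0.38 = 0.62.
The capital stock: 0.38 × 14.2 = 5.396 pp.
Labor input: 0.62 × 0.7 = 0.434 pp.
Output growth = 0.5 + 5.83 = 6.33%.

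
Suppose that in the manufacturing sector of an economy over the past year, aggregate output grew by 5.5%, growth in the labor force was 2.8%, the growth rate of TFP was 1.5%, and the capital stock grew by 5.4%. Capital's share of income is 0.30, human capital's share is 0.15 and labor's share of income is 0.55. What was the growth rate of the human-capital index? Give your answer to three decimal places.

Labor's share = 1 − 0.3 − 0.15 = 0.55.
gY = gA + 0.3×5.4 + 0.55×2.8 + 0.15×g.
0.15×g = 5.5 − 1.5 − 3.16 = 0.84.
g = 0.84 / 0.15 = 5.6%.

5.600%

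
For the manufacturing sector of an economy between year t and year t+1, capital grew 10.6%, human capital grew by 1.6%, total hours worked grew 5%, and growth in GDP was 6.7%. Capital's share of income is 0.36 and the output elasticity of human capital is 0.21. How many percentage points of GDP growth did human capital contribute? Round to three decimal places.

0.336

Contribution = share × growth = 0.21 × 1.6 = 0.336 pp.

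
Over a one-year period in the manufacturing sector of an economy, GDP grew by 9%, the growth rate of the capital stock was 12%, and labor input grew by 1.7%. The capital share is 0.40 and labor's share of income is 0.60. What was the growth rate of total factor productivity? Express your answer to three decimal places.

3.180%

Labor's share = 1 − 0.4 = 0.6.
The capital stock: 0.4 × 12 = 4.8 pp.
Labor input: 0.6 × 1.7 = 1.02 pp.
TFP growth = 9 − 5.82 = 3.18%.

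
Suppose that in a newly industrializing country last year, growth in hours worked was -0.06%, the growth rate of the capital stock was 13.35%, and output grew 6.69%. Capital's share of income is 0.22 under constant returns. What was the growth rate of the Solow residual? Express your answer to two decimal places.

Labor's share = 1 − 0.22 = 0.78.
The capital stock: 0.22 × 13.35 = 2.937 pp.
Hours worked: 0.78 × (-0.06) = -0.0468 pp.
TFP growth = 6.69 − 2.8902 = 3.7998%.

3.80%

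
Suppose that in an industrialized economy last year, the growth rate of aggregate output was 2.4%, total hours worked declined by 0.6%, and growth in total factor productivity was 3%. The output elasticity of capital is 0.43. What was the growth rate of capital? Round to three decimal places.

-0.600%

Labor's share = 1 − 0.43 = 0.57.
gY = gA + 0.57×(-0.6) + 0.43×g.
0.43×g = 2.4 − 3 + 0.342 = -0.258.
g = -0.258 / 0.43 = -0.6%.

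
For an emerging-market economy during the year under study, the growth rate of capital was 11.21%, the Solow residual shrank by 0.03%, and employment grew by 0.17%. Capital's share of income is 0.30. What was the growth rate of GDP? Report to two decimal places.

Labor's share = 1 − 0.3 = 0.7.
Capital: 0.3 × 11.21 = 3.363 pp.
Employment: 0.7 × 0.17 = 0.119 pp.
Output growth = -0.03 + 3.482 = 3.452%.

GDP growth was 3.45%.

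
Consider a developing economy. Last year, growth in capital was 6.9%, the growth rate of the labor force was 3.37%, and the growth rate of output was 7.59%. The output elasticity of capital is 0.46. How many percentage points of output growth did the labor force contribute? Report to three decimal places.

Labor's share = 1 − 0.46 = 0.54.
Contribution = share × growth = 0.54 × 3.37 = 1.8198 pp.

1.820 percentage points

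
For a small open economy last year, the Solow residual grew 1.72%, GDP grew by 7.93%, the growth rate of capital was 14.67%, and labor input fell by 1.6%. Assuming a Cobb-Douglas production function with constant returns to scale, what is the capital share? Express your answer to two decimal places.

gY = gA + α·gK + (1−α)·gL, so gY − gA − gL = α(gK − gL).
7.93 − 1.72 + 1.6 = α × (14.67 − (-1.6)).
7.81 = 16.27 α, so α = 0.48.

α = 0.48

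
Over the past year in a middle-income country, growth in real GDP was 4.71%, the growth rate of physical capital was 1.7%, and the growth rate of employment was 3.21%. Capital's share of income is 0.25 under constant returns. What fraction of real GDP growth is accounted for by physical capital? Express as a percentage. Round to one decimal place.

Physical capital contributed 0.25 × 1.7 = 0.425 pp.
Share of growth = 0.425 / 4.71 × 100 = 9.023%.

Physical capital accounted for 9.0% of growth.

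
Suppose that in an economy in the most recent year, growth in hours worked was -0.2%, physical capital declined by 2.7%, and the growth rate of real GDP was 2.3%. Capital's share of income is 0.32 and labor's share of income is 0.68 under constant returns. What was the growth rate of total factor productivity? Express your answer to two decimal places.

Labor's share = 1 − 0.32 = 0.68.
Physical capital: 0.32 × (-2.7) = -0.864 pp.
Hours worked: 0.68 × (-0.2) = -0.136 pp.
TFP growth = 2.3 + 1 = 3.3%.

3.30%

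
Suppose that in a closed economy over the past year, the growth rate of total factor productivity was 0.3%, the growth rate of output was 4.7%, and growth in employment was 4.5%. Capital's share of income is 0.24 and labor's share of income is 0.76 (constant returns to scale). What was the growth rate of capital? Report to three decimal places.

Labor's share = 1 − 0.24 = 0.76.
gY = gA + 0.76×4.5 + 0.24×g.
0.24×g = 4.7 − 0.3 − 3.42 = 0.98.
g = 0.98 / 0.24 = 4.08333%.

Capital growth was 4.083%.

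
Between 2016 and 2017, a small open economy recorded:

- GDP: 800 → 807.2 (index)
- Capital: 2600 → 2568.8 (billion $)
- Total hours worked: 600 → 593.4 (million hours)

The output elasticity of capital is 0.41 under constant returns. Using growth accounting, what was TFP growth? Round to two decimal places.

GDP growth = (807.2 − 800) / 800 = 0.9%.
Capital growth = (2568.8 − 2600) / 2600 = -1.2%.
Total hours worked growth = (593.4 − 600) / 600 = -1.1%.
Labor's share = 1 − 0.41 = 0.59.
Capital: 0.41 × (-1.2) = -0.492 pp.
Total hours worked: 0.59 × (-1.1) = -0.649 pp.
TFP growth = 0.9 + 1.141 = 2.041%.

2.04%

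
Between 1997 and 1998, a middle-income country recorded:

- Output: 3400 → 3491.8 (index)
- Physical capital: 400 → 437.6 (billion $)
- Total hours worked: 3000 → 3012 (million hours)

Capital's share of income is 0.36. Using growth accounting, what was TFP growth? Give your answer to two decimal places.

-0.94%

Output growth = (3491.8 − 3400) / 3400 = 2.7%.
Physical capital growth = (437.6 − 400) / 400 = 9.4%.
Total hours worked growth = (3012 − 3000) / 3000 = 0.4%.
Labor's share = 1 − 0.36 = 0.64.
Physical capital: 0.36 × 9.4 = 3.384 pp.
Total hours worked: 0.64 × 0.4 = 0.256 pp.
TFP growth = 2.7 − 3.64 = -0.94%.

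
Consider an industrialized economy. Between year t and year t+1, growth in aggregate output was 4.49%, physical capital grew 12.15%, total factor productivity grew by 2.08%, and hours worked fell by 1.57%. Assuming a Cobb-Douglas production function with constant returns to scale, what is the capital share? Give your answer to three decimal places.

gY = gA + α·gK + (1−α)·gL, so gY − gA − gL = α(gK − gL).
4.49 − 2.08 + 1.57 = α × (12.15 − (-1.57)).
3.98 = 13.72 α, so α = 0.29009.

0.290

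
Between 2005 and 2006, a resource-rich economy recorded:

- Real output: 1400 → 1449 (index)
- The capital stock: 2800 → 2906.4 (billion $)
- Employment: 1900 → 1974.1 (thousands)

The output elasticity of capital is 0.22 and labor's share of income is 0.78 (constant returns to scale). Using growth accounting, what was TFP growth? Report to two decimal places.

-0.38%

Real output growth = (1449 − 1400) / 1400 = 3.5%.
The capital stock growth = (2906.4 − 2800) / 2800 = 3.8%.
Employment growth = (1974.1 − 1900) / 1900 = 3.9%.
Labor's share = 1 − 0.22 = 0.78.
The capital stock: 0.22 × 3.8 = 0.836 pp.
Employment: 0.78 × 3.9 = 3.042 pp.
TFP growth = 3.5 − 3.878 = -0.378%.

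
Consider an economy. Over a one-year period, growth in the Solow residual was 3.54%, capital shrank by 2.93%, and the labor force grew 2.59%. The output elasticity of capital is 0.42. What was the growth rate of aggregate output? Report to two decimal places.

3.81%

Labor's share = 1 − 0.42 = 0.58.
Capital: 0.42 × (-2.93) = -1.2306 pp.
The labor force: 0.58 × 2.59 = 1.5022 pp.
Output growth = 3.54 + 0.2716 = 3.8116%.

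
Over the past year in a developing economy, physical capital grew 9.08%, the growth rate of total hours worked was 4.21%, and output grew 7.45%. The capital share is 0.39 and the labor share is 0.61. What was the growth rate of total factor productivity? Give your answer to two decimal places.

Labor's share = 1 − 0.39 = 0.61.
Physical capital: 0.39 × 9.08 = 3.5412 pp.
Total hours worked: 0.61 × 4.21 = 2.5681 pp.
TFP growth = 7.45 − 6.1093 = 1.3407%.

1.34%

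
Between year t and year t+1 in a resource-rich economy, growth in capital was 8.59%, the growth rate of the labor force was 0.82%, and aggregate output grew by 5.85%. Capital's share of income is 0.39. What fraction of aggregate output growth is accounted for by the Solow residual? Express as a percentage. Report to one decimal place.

34.2%

Labor's share = 1 − 0.39 = 0.61.
Capital: 0.39 × 8.59 = 3.3501 pp.
The labor force: 0.61 × 0.82 = 0.5002 pp.
TFP growth = 5.85 − 3.8503 = 1.9997%.
TFP share of growth = 1.9997 / 5.85 × 100 = 34.183%.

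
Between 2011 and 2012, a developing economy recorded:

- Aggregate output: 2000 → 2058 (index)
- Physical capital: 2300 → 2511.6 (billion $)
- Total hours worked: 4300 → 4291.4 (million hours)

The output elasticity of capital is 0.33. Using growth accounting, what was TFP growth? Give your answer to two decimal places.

TFP grew 0.00%.

Aggregate output growth = (2058 − 2000) / 2000 = 2.9%.
Physical capital growth = (2511.6 − 2300) / 2300 = 9.2%.
Total hours worked growth = (4291.4 − 4300) / 4300 = -0.2%.
Labor's share = 1 − 0.33 = 0.67.
Physical capital: 0.33 × 9.2 = 3.036 pp.
Total hours worked: 0.67 × (-0.2) = -0.134 pp.
TFP growth = 2.9 − 2.902 = -0.002%.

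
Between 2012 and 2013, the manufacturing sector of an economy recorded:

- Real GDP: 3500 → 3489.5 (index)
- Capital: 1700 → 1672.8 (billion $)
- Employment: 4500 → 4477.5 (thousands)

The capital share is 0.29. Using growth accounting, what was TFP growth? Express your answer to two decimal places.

0.52%

Real GDP growth = (3489.5 − 3500) / 3500 = -0.3%.
Capital growth = (1672.8 − 1700) / 1700 = -1.6%.
Employment growth = (4477.5 − 4500) / 4500 = -0.5%.
Labor's share = 1 − 0.29 = 0.71.
Capital: 0.29 × (-1.6) = -0.464 pp.
Employment: 0.71 × (-0.5) = -0.355 pp.
TFP growth = -0.3 + 0.819 = 0.519%.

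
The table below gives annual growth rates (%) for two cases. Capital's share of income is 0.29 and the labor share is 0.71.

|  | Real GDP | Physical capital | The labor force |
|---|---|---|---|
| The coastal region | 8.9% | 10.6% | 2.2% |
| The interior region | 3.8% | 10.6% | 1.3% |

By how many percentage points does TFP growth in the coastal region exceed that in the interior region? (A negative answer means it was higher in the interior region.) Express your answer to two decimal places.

Labor's share = 1 − 0.29 = 0.71.
The coastal region: TFP = 8.9 − 3.074 − 1.562 = 4.264%.
The interior region: TFP = 3.8 − 3.074 − 0.923 = -0.197%.
Difference = 4.264 − (-0.197) = 4.461 pp.

4.46 percentage points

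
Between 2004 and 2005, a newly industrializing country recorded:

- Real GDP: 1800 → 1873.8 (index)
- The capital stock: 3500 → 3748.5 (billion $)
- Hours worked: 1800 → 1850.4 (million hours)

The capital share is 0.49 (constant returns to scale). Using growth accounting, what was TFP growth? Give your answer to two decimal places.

Real GDP growth = (1873.8 − 1800) / 1800 = 4.1%.
The capital stock growth = (3748.5 − 3500) / 3500 = 7.1%.
Hours worked growth = (1850.4 − 1800) / 1800 = 2.8%.
Labor's share = 1 − 0.49 = 0.51.
The capital stock: 0.49 × 7.1 = 3.479 pp.
Hours worked: 0.51 × 2.8 = 1.428 pp.
TFP growth = 4.1 − 4.907 = -0.807%.

-0.81%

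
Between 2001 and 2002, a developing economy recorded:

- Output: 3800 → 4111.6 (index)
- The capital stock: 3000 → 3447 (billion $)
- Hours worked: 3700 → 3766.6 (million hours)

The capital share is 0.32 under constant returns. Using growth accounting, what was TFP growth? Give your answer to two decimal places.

Output growth = (4111.6 − 3800) / 3800 = 8.2%.
The capital stock growth = (3447 − 3000) / 3000 = 14.9%.
Hours worked growth = (3766.6 − 3700) / 3700 = 1.8%.
Labor's share = 1 − 0.32 = 0.68.
The capital stock: 0.32 × 14.9 = 4.768 pp.
Hours worked: 0.68 × 1.8 = 1.224 pp.
TFP growth = 8.2 − 5.992 = 2.208%.

2.21%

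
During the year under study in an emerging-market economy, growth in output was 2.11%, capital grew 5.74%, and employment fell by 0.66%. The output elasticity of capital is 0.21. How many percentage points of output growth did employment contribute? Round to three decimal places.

Labor's share = 1 − 0.21 = 0.79.
Contribution = share × growth = 0.79 × (-0.66) = -0.5214 pp.

-0.521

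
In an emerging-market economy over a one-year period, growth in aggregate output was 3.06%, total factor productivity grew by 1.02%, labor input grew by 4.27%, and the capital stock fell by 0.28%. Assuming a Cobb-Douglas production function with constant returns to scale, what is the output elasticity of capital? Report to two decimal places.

0.49

gY = gA + α·gK + (1−α)·gL, so gY − gA − gL = α(gK − gL).
3.06 − 1.02 − 4.27 = α × (-0.28 − 4.27).
-2.23 = -4.55 α, so α = 0.4901.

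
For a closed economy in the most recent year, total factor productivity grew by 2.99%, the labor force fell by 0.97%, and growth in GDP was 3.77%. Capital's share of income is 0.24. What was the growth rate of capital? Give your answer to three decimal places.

Labor's share = 1 − 0.24 = 0.76.
gY = gA + 0.76×(-0.97) + 0.24×g.
0.24×g = 3.77 − 2.99 + 0.7372 = 1.5172.
g = 1.5172 / 0.24 = 6.32167%.

6.322%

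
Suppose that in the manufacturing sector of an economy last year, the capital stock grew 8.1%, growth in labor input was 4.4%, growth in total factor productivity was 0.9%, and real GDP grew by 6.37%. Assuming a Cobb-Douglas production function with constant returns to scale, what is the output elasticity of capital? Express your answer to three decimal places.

gY = gA + α·gK + (1−α)·gL, so gY − gA − gL = α(gK − gL).
6.37 − 0.9 − 4.4 = α × (8.1 − 4.4).
1.07 = 3.7 α, so α = 0.28919.

0.289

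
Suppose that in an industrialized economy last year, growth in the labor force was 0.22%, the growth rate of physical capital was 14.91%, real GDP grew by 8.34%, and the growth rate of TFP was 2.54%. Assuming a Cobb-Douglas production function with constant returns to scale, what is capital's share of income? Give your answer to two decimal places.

gY = gA + α·gK + (1−α)·gL, so gY − gA − gL = α(gK − gL).
8.34 − 2.54 − 0.22 = α × (14.91 − 0.22).
5.58 = 14.69 α, so α = 0.3799.

Capital's share of income is 0.38.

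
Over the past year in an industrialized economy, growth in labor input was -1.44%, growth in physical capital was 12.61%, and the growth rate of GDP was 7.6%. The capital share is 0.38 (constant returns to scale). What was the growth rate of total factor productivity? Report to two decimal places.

3.70%

Labor's share = 1 − 0.38 = 0.62.
Physical capital: 0.38 × 12.61 = 4.7918 pp.
Labor input: 0.62 × (-1.44) = -0.8928 pp.
TFP growth = 7.6 − 3.899 = 3.701%.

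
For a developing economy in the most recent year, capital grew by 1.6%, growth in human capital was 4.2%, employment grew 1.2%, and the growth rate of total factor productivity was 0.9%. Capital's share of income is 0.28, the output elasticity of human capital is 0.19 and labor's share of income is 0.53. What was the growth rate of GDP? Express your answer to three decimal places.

GDP growth was 2.782%.

Labor's share = 1 − 0.28 − 0.19 = 0.53.
Capital: 0.28 × 1.6 = 0.448 pp.
Human capital: 0.19 × 4.2 = 0.798 pp.
Employment: 0.53 × 1.2 = 0.636 pp.
Output growth = 0.9 + 1.882 = 2.782%.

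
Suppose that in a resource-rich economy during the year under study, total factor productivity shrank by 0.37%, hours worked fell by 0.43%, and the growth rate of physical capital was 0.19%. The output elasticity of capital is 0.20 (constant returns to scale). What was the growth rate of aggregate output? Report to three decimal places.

Labor's share = 1 − 0.2 = 0.8.
Physical capital: 0.2 × 0.19 = 0.038 pp.
Hours worked: 0.8 × (-0.43) = -0.344 pp.
Output growth = -0.37 + (-0.306) = -0.676%.

-0.676%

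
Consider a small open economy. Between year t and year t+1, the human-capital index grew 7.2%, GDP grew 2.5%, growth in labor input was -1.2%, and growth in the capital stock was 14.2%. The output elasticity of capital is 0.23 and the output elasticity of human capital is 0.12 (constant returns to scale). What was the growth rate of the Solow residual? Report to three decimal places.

-0.850%

Labor's share = 1 − 0.23 − 0.12 = 0.65.
The capital stock: 0.23 × 14.2 = 3.266 pp.
The human-capital index: 0.12 × 7.2 = 0.864 pp.
Labor input: 0.65 × (-1.2) = -0.78 pp.
TFP growth = 2.5 − 3.35 = -0.85%.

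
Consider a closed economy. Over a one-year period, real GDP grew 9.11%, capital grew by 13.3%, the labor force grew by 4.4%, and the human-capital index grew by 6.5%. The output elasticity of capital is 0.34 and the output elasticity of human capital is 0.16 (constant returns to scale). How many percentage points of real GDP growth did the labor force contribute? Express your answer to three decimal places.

2.200 percentage points

Labor's share = 1 − 0.34 − 0.16 = 0.5.
Contribution = share × growth = 0.5 × 4.4 = 2.2 pp.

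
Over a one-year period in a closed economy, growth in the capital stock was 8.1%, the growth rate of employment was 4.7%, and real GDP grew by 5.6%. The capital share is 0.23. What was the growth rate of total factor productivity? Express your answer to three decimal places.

Labor's share = 1 − 0.23 = 0.77.
The capital stock: 0.23 × 8.1 = 1.863 pp.
Employment: 0.77 × 4.7 = 3.619 pp.
TFP growth = 5.6 − 5.482 = 0.118%.

Total factor productivity growth was 0.118%.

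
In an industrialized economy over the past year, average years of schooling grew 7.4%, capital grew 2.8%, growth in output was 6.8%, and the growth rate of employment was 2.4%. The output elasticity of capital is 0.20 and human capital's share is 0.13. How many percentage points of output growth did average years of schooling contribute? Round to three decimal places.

0.962

Contribution = share × growth = 0.13 × 7.4 = 0.962 pp.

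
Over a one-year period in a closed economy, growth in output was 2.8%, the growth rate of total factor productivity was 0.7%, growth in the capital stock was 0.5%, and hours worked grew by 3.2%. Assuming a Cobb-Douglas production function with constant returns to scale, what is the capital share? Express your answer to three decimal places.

The capital share is 0.407.

gY = gA + α·gK + (1−α)·gL, so gY − gA − gL = α(gK − gL).
2.8 − 0.7 − 3.2 = α × (0.5 − 3.2).
-1.1 = -2.7 α, so α = 0.40741.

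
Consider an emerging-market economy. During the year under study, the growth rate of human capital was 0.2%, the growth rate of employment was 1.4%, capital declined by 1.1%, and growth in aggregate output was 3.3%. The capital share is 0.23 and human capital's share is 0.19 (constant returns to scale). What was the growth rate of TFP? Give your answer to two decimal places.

TFP grew 2.70%.

Labor's share = 1 − 0.23 − 0.19 = 0.58.
Capital: 0.23 × (-1.1) = -0.253 pp.
Human capital: 0.19 × 0.2 = 0.038 pp.
Employment: 0.58 × 1.4 = 0.812 pp.
TFP growth = 3.3 − 0.597 = 2.703%.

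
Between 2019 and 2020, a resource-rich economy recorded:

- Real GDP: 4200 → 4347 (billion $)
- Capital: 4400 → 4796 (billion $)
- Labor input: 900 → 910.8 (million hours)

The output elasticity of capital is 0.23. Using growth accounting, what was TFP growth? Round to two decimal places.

Real GDP growth = (4347 − 4200) / 4200 = 3.5%.
Capital growth = (4796 − 4400) / 4400 = 9%.
Labor input growth = (910.8 − 900) / 900 = 1.2%.
Labor's share = 1 − 0.23 = 0.77.
Capital: 0.23 × 9 = 2.07 pp.
Labor input: 0.77 × 1.2 = 0.924 pp.
TFP growth = 3.5 − 2.994 = 0.506%.

0.51%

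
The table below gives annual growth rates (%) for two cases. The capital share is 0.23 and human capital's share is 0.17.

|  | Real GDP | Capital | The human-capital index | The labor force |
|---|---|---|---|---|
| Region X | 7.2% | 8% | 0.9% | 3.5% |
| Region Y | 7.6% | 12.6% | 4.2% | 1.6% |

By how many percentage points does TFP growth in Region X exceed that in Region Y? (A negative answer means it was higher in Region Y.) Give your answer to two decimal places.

Labor's share = 1 − 0.23 − 0.17 = 0.6.
Region X: TFP = 7.2 − 1.84 − 0.153 − 2.1 = 3.107%.
Region Y: TFP = 7.6 − 2.898 − 0.714 − 0.96 = 3.028%.
Difference = 3.107 − (3.028) = 0.079 pp.

0.08 percentage points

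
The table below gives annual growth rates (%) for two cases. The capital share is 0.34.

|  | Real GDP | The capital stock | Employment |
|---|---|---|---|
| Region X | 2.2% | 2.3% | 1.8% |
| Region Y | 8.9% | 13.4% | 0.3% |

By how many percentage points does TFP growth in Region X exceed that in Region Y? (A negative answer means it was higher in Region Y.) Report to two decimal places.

-3.92 percentage points

Labor's share = 1 − 0.34 = 0.66.
Region X: TFP = 2.2 − 0.782 − 1.188 = 0.23%.
Region Y: TFP = 8.9 − 4.556 − 0.198 = 4.146%.
Difference = 0.23 − (4.146) = -3.916 pp.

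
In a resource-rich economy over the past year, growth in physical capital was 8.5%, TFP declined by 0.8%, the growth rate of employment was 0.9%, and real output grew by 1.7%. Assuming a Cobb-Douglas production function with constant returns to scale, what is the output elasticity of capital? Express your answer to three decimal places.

0.211

gY = gA + α·gK + (1−α)·gL, so gY − gA − gL = α(gK − gL).
1.7 + 0.8 − 0.9 = α × (8.5 − 0.9).
1.6 = 7.6 α, so α = 0.21053.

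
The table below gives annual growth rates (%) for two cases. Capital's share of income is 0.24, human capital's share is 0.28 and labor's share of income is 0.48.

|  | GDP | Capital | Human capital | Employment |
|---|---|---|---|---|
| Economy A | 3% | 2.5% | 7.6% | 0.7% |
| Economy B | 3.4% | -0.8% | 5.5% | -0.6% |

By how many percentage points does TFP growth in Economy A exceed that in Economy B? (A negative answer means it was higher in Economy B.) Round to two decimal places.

Labor's share = 1 − 0.24 − 0.28 = 0.48.
Economy A: TFP = 3 − 0.6 − 2.128 − 0.336 = -0.064%.
Economy B: TFP = 3.4 + 0.192 − 1.54 + 0.288 = 2.34%.
Difference = -0.064 − (2.34) = -2.404 pp.

-2.40 percentage points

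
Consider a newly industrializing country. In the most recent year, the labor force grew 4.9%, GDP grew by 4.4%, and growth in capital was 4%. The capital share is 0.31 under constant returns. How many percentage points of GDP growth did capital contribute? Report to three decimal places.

Contribution = share × growth = 0.31 × 4 = 1.24 pp.

1.240 pp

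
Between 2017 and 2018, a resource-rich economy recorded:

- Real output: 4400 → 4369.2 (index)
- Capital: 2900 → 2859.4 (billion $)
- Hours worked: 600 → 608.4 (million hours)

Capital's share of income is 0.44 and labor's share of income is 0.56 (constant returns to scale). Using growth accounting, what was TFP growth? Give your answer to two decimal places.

Real output growth = (4369.2 − 4400) / 4400 = -0.7%.
Capital growth = (2859.4 − 2900) / 2900 = -1.4%.
Hours worked growth = (608.4 − 600) / 600 = 1.4%.
Labor's share = 1 − 0.44 = 0.56.
Capital: 0.44 × (-1.4) = -0.616 pp.
Hours worked: 0.56 × 1.4 = 0.784 pp.
TFP growth = -0.7 − 0.168 = -0.868%.

-0.87%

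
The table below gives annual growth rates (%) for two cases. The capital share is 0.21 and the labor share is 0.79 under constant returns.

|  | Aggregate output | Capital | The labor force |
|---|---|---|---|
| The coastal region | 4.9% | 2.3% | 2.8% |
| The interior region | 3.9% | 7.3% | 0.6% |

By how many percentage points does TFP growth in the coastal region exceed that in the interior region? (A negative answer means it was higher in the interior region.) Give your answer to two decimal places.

Labor's share = 1 − 0.21 = 0.79.
The coastal region: TFP = 4.9 − 0.483 − 2.212 = 2.205%.
The interior region: TFP = 3.9 − 1.533 − 0.474 = 1.893%.
Difference = 2.205 − (1.893) = 0.312 pp.

0.31 percentage points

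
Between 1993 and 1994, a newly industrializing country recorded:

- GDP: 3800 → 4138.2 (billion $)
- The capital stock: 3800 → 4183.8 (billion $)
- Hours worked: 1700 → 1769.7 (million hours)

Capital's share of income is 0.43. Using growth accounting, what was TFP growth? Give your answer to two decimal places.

GDP growth = (4138.2 − 3800) / 3800 = 8.9%.
The capital stock growth = (4183.8 − 3800) / 3800 = 10.1%.
Hours worked growth = (1769.7 − 1700) / 1700 = 4.1%.
Labor's share = 1 − 0.43 = 0.57.
The capital stock: 0.43 × 10.1 = 4.343 pp.
Hours worked: 0.57 × 4.1 = 2.337 pp.
TFP growth = 8.9 − 6.68 = 2.22%.

2.22%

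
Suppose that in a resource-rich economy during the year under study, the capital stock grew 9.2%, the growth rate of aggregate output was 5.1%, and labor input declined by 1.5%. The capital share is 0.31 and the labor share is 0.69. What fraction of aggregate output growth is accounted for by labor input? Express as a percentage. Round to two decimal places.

Labor's share = 1 − 0.31 = 0.69.
Labor input contributed 0.69 × (-1.5) = -1.035 pp.
Share of growth = -1.035 / 5.1 × 100 = -20.2941%.

Labor input accounted for -20.29% of growth.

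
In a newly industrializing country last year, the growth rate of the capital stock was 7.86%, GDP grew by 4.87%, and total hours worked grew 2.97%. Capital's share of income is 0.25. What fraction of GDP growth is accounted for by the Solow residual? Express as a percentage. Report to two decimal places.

Labor's share = 1 − 0.25 = 0.75.
The capital stock: 0.25 × 7.86 = 1.965 pp.
Total hours worked: 0.75 × 2.97 = 2.2275 pp.
TFP growth = 4.87 − 4.1925 = 0.6775%.
TFP share of growth = 0.6775 / 4.87 × 100 = 13.9117%.

The Solow residual accounted for 13.91% of growth.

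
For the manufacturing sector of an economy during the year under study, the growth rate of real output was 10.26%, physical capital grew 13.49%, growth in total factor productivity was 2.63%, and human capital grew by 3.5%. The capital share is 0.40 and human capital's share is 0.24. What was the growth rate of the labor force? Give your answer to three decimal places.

Labor's share = 1 − 0.4 − 0.24 = 0.36.
gY = gA + 0.4×13.49 + 0.24×3.5 + 0.36×g.
0.36×g = 10.26 − 2.63 − 6.236 = 1.394.
g = 1.394 / 0.36 = 3.87222%.

The labor force grew 3.872%.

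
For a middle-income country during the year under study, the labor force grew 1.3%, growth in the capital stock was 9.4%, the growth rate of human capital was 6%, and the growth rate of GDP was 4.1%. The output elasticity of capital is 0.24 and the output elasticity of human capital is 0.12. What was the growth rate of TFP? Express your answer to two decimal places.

Labor's share = 1 − 0.24 − 0.12 = 0.64.
The capital stock: 0.24 × 9.4 = 2.256 pp.
Human capital: 0.12 × 6 = 0.72 pp.
The labor force: 0.64 × 1.3 = 0.832 pp.
TFP growth = 4.1 − 3.808 = 0.292%.

TFP grew 0.29%.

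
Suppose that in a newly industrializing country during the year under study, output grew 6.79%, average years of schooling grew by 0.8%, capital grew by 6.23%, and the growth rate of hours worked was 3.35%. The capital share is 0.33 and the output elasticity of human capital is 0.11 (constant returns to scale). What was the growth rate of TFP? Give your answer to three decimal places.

Labor's share = 1 − 0.33 − 0.11 = 0.56.
Capital: 0.33 × 6.23 = 2.0559 pp.
Average years of schooling: 0.11 × 0.8 = 0.088 pp.
Hours worked: 0.56 × 3.35 = 1.876 pp.
TFP growth = 6.79 − 4.0199 = 2.7701%.

2.770%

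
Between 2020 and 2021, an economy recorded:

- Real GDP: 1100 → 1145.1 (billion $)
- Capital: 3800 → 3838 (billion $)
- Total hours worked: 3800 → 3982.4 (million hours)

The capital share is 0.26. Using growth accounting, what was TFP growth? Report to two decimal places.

0.29%

Real GDP growth = (1145.1 − 1100) / 1100 = 4.1%.
Capital growth = (3838 − 3800) / 3800 = 1%.
Total hours worked growth = (3982.4 − 3800) / 3800 = 4.8%.
Labor's share = 1 − 0.26 = 0.74.
Capital: 0.26 × 1 = 0.26 pp.
Total hours worked: 0.74 × 4.8 = 3.552 pp.
TFP growth = 4.1 − 3.812 = 0.288%.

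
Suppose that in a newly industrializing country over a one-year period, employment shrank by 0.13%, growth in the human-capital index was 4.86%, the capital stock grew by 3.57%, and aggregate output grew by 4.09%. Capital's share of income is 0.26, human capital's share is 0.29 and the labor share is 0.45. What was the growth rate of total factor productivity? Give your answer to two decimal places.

Total factor productivity growth was 1.81%.

Labor's share = 1 − 0.26 − 0.29 = 0.45.
The capital stock: 0.26 × 3.57 = 0.9282 pp.
The human-capital index: 0.29 × 4.86 = 1.4094 pp.
Employment: 0.45 × (-0.13) = -0.0585 pp.
TFP growth = 4.09 − 2.2791 = 1.8109%.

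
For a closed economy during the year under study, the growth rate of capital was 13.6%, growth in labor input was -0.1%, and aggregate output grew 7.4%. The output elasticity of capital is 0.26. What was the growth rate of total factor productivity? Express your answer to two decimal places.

3.94%

Labor's share = 1 − 0.26 = 0.74.
Capital: 0.26 × 13.6 = 3.536 pp.
Labor input: 0.74 × (-0.1) = -0.074 pp.
TFP growth = 7.4 − 3.462 = 3.938%.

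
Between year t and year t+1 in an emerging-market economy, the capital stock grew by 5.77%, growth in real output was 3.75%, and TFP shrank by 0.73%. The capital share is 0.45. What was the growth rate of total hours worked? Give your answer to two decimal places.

Total hours worked growth was 3.42%.

Labor's share = 1 − 0.45 = 0.55.
gY = gA + 0.45×5.77 + 0.55×g.
0.55×g = 3.75 + 0.73 − 2.5965 = 1.8835.
g = 1.8835 / 0.55 = 3.4245%.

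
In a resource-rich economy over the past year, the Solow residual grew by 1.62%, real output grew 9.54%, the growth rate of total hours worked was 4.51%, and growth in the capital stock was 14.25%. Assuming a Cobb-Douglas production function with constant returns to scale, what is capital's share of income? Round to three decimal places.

Capital's share of income is 0.350.

gY = gA + α·gK + (1−α)·gL, so gY − gA − gL = α(gK − gL).
9.54 − 1.62 − 4.51 = α × (14.25 − 4.51).
3.41 = 9.74 α, so α = 0.3501.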